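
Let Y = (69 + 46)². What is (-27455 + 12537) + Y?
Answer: -1693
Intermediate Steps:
Y = 13225 (Y = 115² = 13225)
(-27455 + 12537) + Y = (-27455 + 12537) + 13225 = -14918 + 13225 = -1693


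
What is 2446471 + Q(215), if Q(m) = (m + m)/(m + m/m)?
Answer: 264219083/108 ≈ 2.4465e+6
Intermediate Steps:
Q(m) = 2*m/(1 + m) (Q(m) = (2*m)/(m + 1) = (2*m)/(1 + m) = 2*m/(1 + m))
2446471 + Q(215) = 2446471 + 2*215/(1 + 215) = 2446471 + 2*215/216 = 2446471 + 2*215*(1/216) = 2446471 + 215/108 = 264219083/108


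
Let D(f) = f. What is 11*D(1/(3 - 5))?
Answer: -11/2 ≈ -5.5000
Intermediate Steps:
11*D(1/(3 - 5)) = 11/(3 - 5) = 11/(-2) = 11*(-½) = -11/2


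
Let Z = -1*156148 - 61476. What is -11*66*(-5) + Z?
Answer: -213994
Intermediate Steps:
Z = -217624 (Z = -156148 - 61476 = -217624)
-11*66*(-5) + Z = -11*66*(-5) - 217624 = -726*(-5) - 217624 = 3630 - 217624 = -213994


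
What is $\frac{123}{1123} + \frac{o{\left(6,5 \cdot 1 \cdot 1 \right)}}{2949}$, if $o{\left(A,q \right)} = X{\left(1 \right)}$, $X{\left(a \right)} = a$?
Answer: $\frac{363850}{3311727} \approx 0.10987$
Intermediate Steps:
$o{\left(A,q \right)} = 1$
$\frac{123}{1123} + \frac{o{\left(6,5 \cdot 1 \cdot 1 \right)}}{2949} = \frac{123}{1123} + 1 \cdot \frac{1}{2949} = 123 \cdot \frac{1}{1123} + 1 \cdot \frac{1}{2949} = \frac{123}{1123} + \frac{1}{2949} = \frac{363850}{3311727}$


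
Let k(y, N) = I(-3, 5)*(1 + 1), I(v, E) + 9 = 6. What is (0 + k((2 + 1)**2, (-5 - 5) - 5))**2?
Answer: 36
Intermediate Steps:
I(v, E) = -3 (I(v, E) = -9 + 6 = -3)
k(y, N) = -6 (k(y, N) = -3*(1 + 1) = -3*2 = -6)
(0 + k((2 + 1)**2, (-5 - 5) - 5))**2 = (0 - 6)**2 = (-6)**2 = 36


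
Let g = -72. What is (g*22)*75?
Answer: -118800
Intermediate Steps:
(g*22)*75 = -72*22*75 = -1584*75 = -118800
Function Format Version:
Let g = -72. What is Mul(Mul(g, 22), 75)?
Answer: -118800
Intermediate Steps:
Mul(Mul(g, 22), 75) = Mul(Mul(-72, 22), 75) = Mul(-1584, 75) = -118800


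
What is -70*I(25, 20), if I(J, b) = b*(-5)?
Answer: 7000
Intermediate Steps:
I(J, b) = -5*b
-70*I(25, 20) = -(-350)*20 = -70*(-100) = 7000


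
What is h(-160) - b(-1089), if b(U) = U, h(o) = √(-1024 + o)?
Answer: 1089 + 4*I*√74 ≈ 1089.0 + 34.409*I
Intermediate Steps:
h(-160) - b(-1089) = √(-1024 - 160) - 1*(-1089) = √(-1184) + 1089 = 4*I*√74 + 1089 = 1089 + 4*I*√74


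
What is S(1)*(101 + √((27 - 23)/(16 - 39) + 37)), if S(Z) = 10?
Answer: 1010 + 110*√161/23 ≈ 1070.7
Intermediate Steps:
S(1)*(101 + √((27 - 23)/(16 - 39) + 37)) = 10*(101 + √((27 - 23)/(16 - 39) + 37)) = 10*(101 + √(4/(-23) + 37)) = 10*(101 + √(4*(-1/23) + 37)) = 10*(101 + √(-4/23 + 37)) = 10*(101 + √(847/23)) = 10*(101 + 11*√161/23) = 1010 + 110*√161/23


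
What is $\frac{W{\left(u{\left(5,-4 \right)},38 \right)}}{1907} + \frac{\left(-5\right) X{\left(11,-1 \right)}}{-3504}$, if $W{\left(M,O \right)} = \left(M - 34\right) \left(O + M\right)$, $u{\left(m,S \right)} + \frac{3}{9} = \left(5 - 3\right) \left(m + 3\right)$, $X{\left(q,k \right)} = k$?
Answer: $- \frac{10371245}{20046384} \approx -0.51736$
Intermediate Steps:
$u{\left(m,S \right)} = \frac{17}{3} + 2 m$ ($u{\left(m,S \right)} = - \frac{1}{3} + \left(5 - 3\right) \left(m + 3\right) = - \frac{1}{3} + 2 \left(3 + m\right) = - \frac{1}{3} + \left(6 + 2 m\right) = \frac{17}{3} + 2 m$)
$W{\left(M,O \right)} = \left(-34 + M\right) \left(M + O\right)$
$\frac{W{\left(u{\left(5,-4 \right)},38 \right)}}{1907} + \frac{\left(-5\right) X{\left(11,-1 \right)}}{-3504} = \frac{\left(\frac{17}{3} + 2 \cdot 5\right)^{2} - 34 \left(\frac{17}{3} + 2 \cdot 5\right) - 1292 + \left(\frac{17}{3} + 2 \cdot 5\right) 38}{1907} + \frac{\left(-5\right) \left(-1\right)}{-3504} = \left(\left(\frac{17}{3} + 10\right)^{2} - 34 \left(\frac{17}{3} + 10\right) - 1292 + \left(\frac{17}{3} + 10\right) 38\right) \frac{1}{1907} + 5 \left(- \frac{1}{3504}\right) = \left(\left(\frac{47}{3}\right)^{2} - \frac{1598}{3} - 1292 + \frac{47}{3} \cdot 38\right) \frac{1}{1907} - \frac{5}{3504} = \left(\frac{2209}{9} - \frac{1598}{3} - 1292 + \frac{1786}{3}\right) \frac{1}{1907} - \frac{5}{3504} = \left(- \frac{8855}{9}\right) \frac{1}{1907} - \frac{5}{3504} = - \frac{8855}{17163} - \frac{5}{3504} = - \frac{10371245}{20046384}$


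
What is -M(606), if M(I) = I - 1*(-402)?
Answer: -1008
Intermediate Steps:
M(I) = 402 + I (M(I) = I + 402 = 402 + I)
-M(606) = -(402 + 606) = -1*1008 = -1008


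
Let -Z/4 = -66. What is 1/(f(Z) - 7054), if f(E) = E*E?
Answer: 1/62642 ≈ 1.5964e-5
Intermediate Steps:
Z = 264 (Z = -4*(-66) = 264)
f(E) = E**2
1/(f(Z) - 7054) = 1/(264**2 - 7054) = 1/(69696 - 7054) = 1/62642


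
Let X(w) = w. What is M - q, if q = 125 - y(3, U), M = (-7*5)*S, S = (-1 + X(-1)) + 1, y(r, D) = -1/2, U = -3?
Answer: -181/2 ≈ -90.500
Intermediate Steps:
y(r, D) = -½ (y(r, D) = -1*½ = -½)
S = -1 (S = (-1 - 1) + 1 = -2 + 1 = -1)
M = 35 (M = -7*5*(-1) = -35*(-1) = 35)
q = 251/2 (q = 125 - 1*(-½) = 125 + ½ = 251/2 ≈ 125.50)
M - q = 35 - 1*251/2 = 35 - 251/2 = -181/2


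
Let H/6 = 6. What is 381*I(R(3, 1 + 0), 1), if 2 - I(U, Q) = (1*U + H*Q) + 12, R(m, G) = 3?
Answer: -18669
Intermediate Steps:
H = 36 (H = 6*6 = 36)
I(U, Q) = -10 - U - 36*Q (I(U, Q) = 2 - ((1*U + 36*Q) + 12) = 2 - ((U + 36*Q) + 12) = 2 - (12 + U + 36*Q) = 2 + (-12 - U - 36*Q) = -10 - U - 36*Q)
381*I(R(3, 1 + 0), 1) = 381*(-10 - 1*3 - 36*1) = 381*(-10 - 3 - 36) = 381*(-49) = -18669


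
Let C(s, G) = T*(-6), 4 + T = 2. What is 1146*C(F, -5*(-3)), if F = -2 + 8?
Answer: 13752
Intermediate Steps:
T = -2 (T = -4 + 2 = -2)
F = 6
C(s, G) = 12 (C(s, G) = -2*(-6) = 12)
1146*C(F, -5*(-3)) = 1146*12 = 13752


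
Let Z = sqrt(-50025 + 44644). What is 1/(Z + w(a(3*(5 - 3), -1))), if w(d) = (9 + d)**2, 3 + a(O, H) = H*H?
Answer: 49/7782 - I*sqrt(5381)/7782 ≈ 0.0062966 - 0.0094263*I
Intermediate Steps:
a(O, H) = -3 + H**2 (a(O, H) = -3 + H*H = -3 + H**2)
Z = I*sqrt(5381) (Z = sqrt(-5381) = I*sqrt(5381) ≈ 73.355*I)
1/(Z + w(a(3*(5 - 3), -1))) = 1/(I*sqrt(5381) + (9 + (-3 + (-1)**2))**2) = 1/(I*sqrt(5381) + (9 + (-3 + 1))**2) = 1/(I*sqrt(5381) + (9 - 2)**2) = 1/(I*sqrt(5381) + 7**2) = 1/(I*sqrt(5381) + 49) = 1/(49 + I*sqrt(5381))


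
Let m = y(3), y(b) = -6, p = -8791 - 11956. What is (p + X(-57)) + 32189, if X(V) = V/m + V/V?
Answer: 22905/2 ≈ 11453.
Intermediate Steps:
p = -20747
m = -6
X(V) = 1 - V/6 (X(V) = V/(-6) + V/V = V*(-⅙) + 1 = -V/6 + 1 = 1 - V/6)
(p + X(-57)) + 32189 = (-20747 + (1 - ⅙*(-57))) + 32189 = (-20747 + (1 + 19/2)) + 32189 = (-20747 + 21/2) + 32189 = -41473/2 + 32189 = 22905/2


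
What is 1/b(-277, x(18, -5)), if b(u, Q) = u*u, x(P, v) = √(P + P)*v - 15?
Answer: 1/76729 ≈ 1.3033e-5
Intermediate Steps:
x(P, v) = -15 + v*√2*√P (x(P, v) = √(2*P)*v - 15 = (√2*√P)*v - 15 = v*√2*√P - 15 = -15 + v*√2*√P)
b(u, Q) = u²
1/b(-277, x(18, -5)) = 1/((-277)²) = 1/76729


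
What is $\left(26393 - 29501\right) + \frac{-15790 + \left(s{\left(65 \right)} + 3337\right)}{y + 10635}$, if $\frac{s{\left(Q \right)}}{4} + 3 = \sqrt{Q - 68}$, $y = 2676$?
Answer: $- \frac{4598117}{1479} + \frac{4 i \sqrt{3}}{13311} \approx -3108.9 + 0.00052049 i$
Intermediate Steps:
$s{\left(Q \right)} = -12 + 4 \sqrt{-68 + Q}$ ($s{\left(Q \right)} = -12 + 4 \sqrt{Q - 68} = -12 + 4 \sqrt{-68 + Q}$)
$\left(26393 - 29501\right) + \frac{-15790 + \left(s{\left(65 \right)} + 3337\right)}{y + 10635} = \left(26393 - 29501\right) + \frac{-15790 + \left(\left(-12 + 4 \sqrt{-68 + 65}\right) + 3337\right)}{2676 + 10635} = -3108 + \frac{-15790 + \left(\left(-12 + 4 \sqrt{-3}\right) + 3337\right)}{13311} = -3108 + \left(-15790 + \left(\left(-12 + 4 i \sqrt{3}\right) + 3337\right)\right) \frac{1}{13311} = -3108 + \left(-15790 + \left(3325 + 4 i \sqrt{3}\right)\right) \frac{1}{13311} = -3108 + \left(-12465 + 4 i \sqrt{3}\right) \frac{1}{13311} = -3108 - \left(\frac{1385}{1479} - \frac{4 i \sqrt{3}}{13311}\right) = - \frac{4598117}{1479} + \frac{4 i \sqrt{3}}{13311}$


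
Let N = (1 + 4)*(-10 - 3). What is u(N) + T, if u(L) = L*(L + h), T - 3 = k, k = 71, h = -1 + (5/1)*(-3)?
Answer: 5339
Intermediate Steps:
N = -65 (N = 5*(-13) = -65)
h = -16 (h = -1 + (5*1)*(-3) = -1 + 5*(-3) = -1 - 15 = -16)
T = 74 (T = 3 + 71 = 74)
u(L) = L*(-16 + L) (u(L) = L*(L - 16) = L*(-16 + L))
u(N) + T = -65*(-16 - 65) + 74 = -65*(-81) + 74 = 5265 + 74 = 5339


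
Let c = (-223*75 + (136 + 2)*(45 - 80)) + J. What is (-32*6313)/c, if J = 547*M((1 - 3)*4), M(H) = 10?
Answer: 202016/16085 ≈ 12.559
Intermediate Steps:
J = 5470 (J = 547*10 = 5470)
c = -16085 (c = (-223*75 + (136 + 2)*(45 - 80)) + 5470 = (-16725 + 138*(-35)) + 5470 = (-16725 - 4830) + 5470 = -21555 + 5470 = -16085)
(-32*6313)/c = -32*6313/(-16085) = -202016*(-1/16085) = 202016/16085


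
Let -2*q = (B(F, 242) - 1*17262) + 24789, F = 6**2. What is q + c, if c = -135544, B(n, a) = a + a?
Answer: -279099/2 ≈ -1.3955e+5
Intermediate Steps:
F = 36
B(n, a) = 2*a
q = -8011/2 (q = -((2*242 - 1*17262) + 24789)/2 = -((484 - 17262) + 24789)/2 = -(-16778 + 24789)/2 = -1/2*8011 = -8011/2 ≈ -4005.5)
q + c = -8011/2 - 135544 = -279099/2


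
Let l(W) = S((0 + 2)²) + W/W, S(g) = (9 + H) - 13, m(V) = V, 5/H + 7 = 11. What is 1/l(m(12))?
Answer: -4/7 ≈ -0.57143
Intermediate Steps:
H = 5/4 (H = 5/(-7 + 11) = 5/4 ≈ 1.2500)
S(g) = -11/4 (S(g) = (9 + 5/4) - 13 = 41/4 - 13 = -11/4)
l(W) = -7/4 (l(W) = -11/4 + W/W = -11/4 + 1 = -7/4)
1/l(m(12)) = 1/(-7/4) = -4/7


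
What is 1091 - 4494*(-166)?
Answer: 747095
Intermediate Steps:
1091 - 4494*(-166) = 1091 - 749*(-996) = 1091 + 746004 = 747095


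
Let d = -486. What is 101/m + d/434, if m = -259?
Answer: -12122/8029 ≈ -1.5098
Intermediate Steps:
101/m + d/434 = 101/(-259) - 486/434 = 101*(-1/259) - 486*1/434 = -101/259 - 243/217 = -12122/8029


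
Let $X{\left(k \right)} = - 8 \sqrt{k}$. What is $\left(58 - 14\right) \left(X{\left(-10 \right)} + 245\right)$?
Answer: $10780 - 352 i \sqrt{10} \approx 10780.0 - 1113.1 i$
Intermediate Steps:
$\left(58 - 14\right) \left(X{\left(-10 \right)} + 245\right) = \left(58 - 14\right) \left(- 8 \sqrt{-10} + 245\right) = 44 \left(- 8 i \sqrt{10} + 245\right) = 44 \left(245 - 8 i \sqrt{10}\right) = 10780 - 352 i \sqrt{10}$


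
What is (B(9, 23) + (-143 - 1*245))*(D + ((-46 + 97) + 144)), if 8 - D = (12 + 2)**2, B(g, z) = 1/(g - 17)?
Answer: -21735/8 ≈ -2716.9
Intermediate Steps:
B(g, z) = 1/(-17 + g)
D = -188 (D = 8 - (12 + 2)**2 = 8 - 1*14**2 = 8 - 1*196 = 8 - 196 = -188)
(B(9, 23) + (-143 - 1*245))*(D + ((-46 + 97) + 144)) = (1/(-17 + 9) + (-143 - 1*245))*(-188 + ((-46 + 97) + 144)) = (1/(-8) + (-143 - 245))*(-188 + (51 + 144)) = (-1/8 - 388)*(-188 + 195) = -3105/8*7 = -21735/8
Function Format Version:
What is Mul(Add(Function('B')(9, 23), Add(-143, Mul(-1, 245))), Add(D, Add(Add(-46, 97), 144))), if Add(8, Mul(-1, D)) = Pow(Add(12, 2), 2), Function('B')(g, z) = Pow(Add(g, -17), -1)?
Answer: Rational(-21735, 8) ≈ -2716.9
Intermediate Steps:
Function('B')(g, z) = Pow(Add(-17, g), -1)
D = -188 (D = Add(8, Mul(-1, Pow(Add(12, 2), 2))) = Add(8, Mul(-1, Pow(14, 2))) = Add(8, Mul(-1, 196)) = Add(8, -196) = -188)
Mul(Add(Function('B')(9, 23), Add(-143, Mul(-1, 245))), Add(D, Add(Add(-46, 97), 144))) = Mul(Add(Pow(Add(-17, 9), -1), Add(-143, Mul(-1, 245))), Add(-188, Add(Add(-46, 97), 144))) = Mul(Add(Pow(-8, -1), Add(-143, -245)), Add(-188, Add(51, 144))) = Mul(Add(Rational(-1, 8), -388), Add(-188, 195)) = Mul(Rational(-3105, 8), 7) = Rational(-21735, 8)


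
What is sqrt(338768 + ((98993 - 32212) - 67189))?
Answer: 2*sqrt(84590) ≈ 581.69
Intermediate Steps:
sqrt(338768 + ((98993 - 32212) - 67189)) = sqrt(338768 + (66781 - 67189)) = sqrt(338768 - 408) = sqrt(338360) = 2*sqrt(84590)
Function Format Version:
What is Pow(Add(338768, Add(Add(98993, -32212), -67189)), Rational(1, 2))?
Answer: Mul(2, Pow(84590, Rational(1, 2))) ≈ 581.69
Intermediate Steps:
Pow(Add(338768, Add(Add(98993, -32212), -67189)), Rational(1, 2)) = Pow(Add(338768, Add(66781, -67189)), Rational(1, 2)) = Pow(Add(338768, -408), Rational(1, 2)) = Pow(338360, Rational(1, 2)) = Mul(2, Pow(84590, Rational(1, 2)))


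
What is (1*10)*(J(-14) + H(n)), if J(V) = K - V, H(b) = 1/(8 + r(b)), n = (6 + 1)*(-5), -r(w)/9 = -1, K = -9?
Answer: 860/17 ≈ 50.588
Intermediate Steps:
r(w) = 9 (r(w) = -9*(-1) = 9)
n = -35 (n = 7*(-5) = -35)
H(b) = 1/17 (H(b) = 1/(8 + 9) = 1/17)
J(V) = -9 - V
(1*10)*(J(-14) + H(n)) = (1*10)*((-9 - 1*(-14)) + 1/17) = 10*((-9 + 14) + 1/17) = 10*(5 + 1/17) = 10*(86/17) = 860/17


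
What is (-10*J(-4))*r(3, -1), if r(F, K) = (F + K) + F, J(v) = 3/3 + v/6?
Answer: -50/3 ≈ -16.667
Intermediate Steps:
J(v) = 1 + v/6 (J(v) = 3*(1/3) + v*(1/6) = 1 + v/6)
r(F, K) = K + 2*F
(-10*J(-4))*r(3, -1) = (-10*(1 + (1/6)*(-4)))*(-1 + 2*3) = (-10*(1 - 2/3))*(-1 + 6) = -10*1/3*5 = -10/3*5 = -50/3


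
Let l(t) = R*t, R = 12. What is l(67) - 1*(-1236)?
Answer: 2040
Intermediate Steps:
l(t) = 12*t
l(67) - 1*(-1236) = 12*67 - 1*(-1236) = 804 + 1236 = 2040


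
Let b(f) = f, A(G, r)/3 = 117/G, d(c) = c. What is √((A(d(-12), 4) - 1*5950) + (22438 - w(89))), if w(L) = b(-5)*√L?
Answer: √(65835 + 20*√89)/2 ≈ 128.48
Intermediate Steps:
A(G, r) = 351/G (A(G, r) = 3*(117/G) = 351/G)
w(L) = -5*√L
√((A(d(-12), 4) - 1*5950) + (22438 - w(89))) = √((351/(-12) - 1*5950) + (22438 - (-5)*√89)) = √((351*(-1/12) - 5950) + (22438 + 5*√89)) = √((-117/4 - 5950) + (22438 + 5*√89)) = √(-23917/4 + (22438 + 5*√89)) = √(65835/4 + 5*√89)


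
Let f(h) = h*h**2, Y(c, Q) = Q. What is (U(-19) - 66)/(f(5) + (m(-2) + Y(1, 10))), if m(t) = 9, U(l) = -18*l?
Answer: 23/12 ≈ 1.9167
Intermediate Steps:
f(h) = h**3
(U(-19) - 66)/(f(5) + (m(-2) + Y(1, 10))) = (-18*(-19) - 66)/(5**3 + (9 + 10)) = (342 - 66)/(125 + 19) = 276/144 = 276*(1/144) = 23/12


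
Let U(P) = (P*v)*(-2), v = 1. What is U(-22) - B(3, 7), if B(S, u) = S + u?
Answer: 34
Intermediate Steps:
U(P) = -2*P (U(P) = (P*1)*(-2) = P*(-2) = -2*P)
U(-22) - B(3, 7) = -2*(-22) - (3 + 7) = 44 - 1*10 = 44 - 10 = 34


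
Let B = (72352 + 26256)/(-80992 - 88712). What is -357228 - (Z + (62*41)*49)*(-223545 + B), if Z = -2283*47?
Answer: 81826365719063/21213 ≈ 3.8574e+9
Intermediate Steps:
Z = -107301
B = -12326/21213 (B = 98608/(-169704) = 98608*(-1/169704) = -12326/21213 ≈ -0.58106)
-357228 - (Z + (62*41)*49)*(-223545 + B) = -357228 - (-107301 + (62*41)*49)*(-223545 - 12326/21213) = -357228 - (-107301 + 2542*49)*(-4742072411)/21213 = -357228 - (-107301 + 124558)*(-4742072411)/21213 = -357228 - 17257*(-4742072411)/21213 = -357228 - 1*(-81833943596627/21213) = -357228 + 81833943596627/21213 = 81826365719063/21213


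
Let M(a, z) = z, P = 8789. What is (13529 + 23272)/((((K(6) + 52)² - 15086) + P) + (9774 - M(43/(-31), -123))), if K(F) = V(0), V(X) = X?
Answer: 36801/6304 ≈ 5.8377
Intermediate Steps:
K(F) = 0
(13529 + 23272)/((((K(6) + 52)² - 15086) + P) + (9774 - M(43/(-31), -123))) = (13529 + 23272)/((((0 + 52)² - 15086) + 8789) + (9774 - 1*(-123))) = 36801/(((52² - 15086) + 8789) + (9774 + 123)) = 36801/(((2704 - 15086) + 8789) + 9897) = 36801/((-12382 + 8789) + 9897) = 36801/(-3593 + 9897) = 36801/6304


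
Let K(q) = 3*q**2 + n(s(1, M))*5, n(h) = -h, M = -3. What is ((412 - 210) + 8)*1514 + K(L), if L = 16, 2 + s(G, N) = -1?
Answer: 318723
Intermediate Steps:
s(G, N) = -3 (s(G, N) = -2 - 1 = -3)
K(q) = 15 + 3*q**2 (K(q) = 3*q**2 - 1*(-3)*5 = 3*q**2 + 3*5 = 3*q**2 + 15 = 15 + 3*q**2)
((412 - 210) + 8)*1514 + K(L) = ((412 - 210) + 8)*1514 + (15 + 3*16**2) = (202 + 8)*1514 + (15 + 3*256) = 210*1514 + (15 + 768) = 317940 + 783 = 318723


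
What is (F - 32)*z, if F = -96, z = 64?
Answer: -8192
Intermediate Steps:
(F - 32)*z = (-96 - 32)*64 = -128*64 = -8192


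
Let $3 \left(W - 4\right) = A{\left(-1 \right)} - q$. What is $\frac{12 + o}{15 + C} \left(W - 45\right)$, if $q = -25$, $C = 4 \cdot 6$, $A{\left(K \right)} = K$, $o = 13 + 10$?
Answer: $- \frac{385}{13} \approx -29.615$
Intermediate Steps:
$o = 23$
$C = 24$
$W = 12$ ($W = 4 + \frac{-1 - -25}{3} = 4 + \frac{-1 + 25}{3} = 4 + \frac{1}{3} \cdot 24 = 4 + 8 = 12$)
$\frac{12 + o}{15 + C} \left(W - 45\right) = \frac{12 + 23}{15 + 24} \left(12 - 45\right) = \frac{35}{39} \left(-33\right) = - \frac{385}{13}$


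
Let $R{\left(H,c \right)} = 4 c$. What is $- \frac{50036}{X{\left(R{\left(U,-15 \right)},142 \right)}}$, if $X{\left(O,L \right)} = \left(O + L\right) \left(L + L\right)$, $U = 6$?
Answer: $- \frac{12509}{5822} \approx -2.1486$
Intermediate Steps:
$X{\left(O,L \right)} = 2 L \left(L + O\right)$ ($X{\left(O,L \right)} = \left(L + O\right) 2 L = 2 L \left(L + O\right)$)
$- \frac{50036}{X{\left(R{\left(U,-15 \right)},142 \right)}} = - \frac{50036}{2 \cdot 142 \left(142 + 4 \left(-15\right)\right)} = - \frac{50036}{2 \cdot 142 \left(142 - 60\right)} = - \frac{50036}{2 \cdot 142 \cdot 82} = - \frac{50036}{23288} = \left(-50036\right) \frac{1}{23288} = - \frac{12509}{5822}$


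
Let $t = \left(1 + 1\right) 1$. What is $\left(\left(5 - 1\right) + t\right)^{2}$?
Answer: $36$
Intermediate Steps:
$t = 2$ ($t = 2 \cdot 1 = 2$)
$\left(\left(5 - 1\right) + t\right)^{2} = \left(\left(5 - 1\right) + 2\right)^{2} = \left(4 + 2\right)^{2} = 6^{2} = 36$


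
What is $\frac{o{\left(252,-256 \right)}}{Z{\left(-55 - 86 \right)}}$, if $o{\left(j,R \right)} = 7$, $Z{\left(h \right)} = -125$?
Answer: $- \frac{7}{125} \approx -0.056$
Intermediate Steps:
$\frac{o{\left(252,-256 \right)}}{Z{\left(-55 - 86 \right)}} = \frac{7}{-125} = 7 \left(- \frac{1}{125}\right) = - \frac{7}{125}$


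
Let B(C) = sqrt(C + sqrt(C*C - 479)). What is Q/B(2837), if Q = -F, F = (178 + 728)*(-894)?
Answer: 809964/sqrt(2837 + sqrt(8048090)) ≈ 10753.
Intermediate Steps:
F = -809964 (F = 906*(-894) = -809964)
B(C) = sqrt(C + sqrt(-479 + C**2)) (B(C) = sqrt(C + sqrt(C**2 - 479)) = sqrt(C + sqrt(-479 + C**2)))
Q = 809964 (Q = -1*(-809964) = 809964)
Q/B(2837) = 809964/(sqrt(2837 + sqrt(-479 + 2837**2))) = 809964/(sqrt(2837 + sqrt(-479 + 8048569))) = 809964/(sqrt(2837 + sqrt(8048090))) = 809964/sqrt(2837 + sqrt(8048090))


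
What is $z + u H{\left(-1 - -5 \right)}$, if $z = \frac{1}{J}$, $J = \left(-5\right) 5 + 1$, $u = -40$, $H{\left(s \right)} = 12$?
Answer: $- \frac{11521}{24} \approx -480.04$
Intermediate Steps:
$J = -24$ ($J = -25 + 1 = -24$)
$z = - \frac{1}{24}$ ($z = \frac{1}{-24} = - \frac{1}{24} \approx -0.041667$)
$z + u H{\left(-1 - -5 \right)} = - \frac{1}{24} - 480 = - \frac{11521}{24}$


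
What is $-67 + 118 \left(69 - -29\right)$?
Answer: $11497$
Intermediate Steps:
$-67 + 118 \left(69 - -29\right) = -67 + 118 \left(69 + 29\right) = -67 + 118 \cdot 98 = -67 + 11564 = 11497$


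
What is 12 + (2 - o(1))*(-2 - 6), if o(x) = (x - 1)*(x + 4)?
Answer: -4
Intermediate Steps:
o(x) = (-1 + x)*(4 + x)
12 + (2 - o(1))*(-2 - 6) = 12 + (2 - (-4 + 1² + 3*1))*(-2 - 6) = 12 + (2 - (-4 + 1 + 3))*(-8) = 12 + (2 - 1*0)*(-8) = 12 + (2 + 0)*(-8) = 12 + 2*(-8) = 12 - 16 = -4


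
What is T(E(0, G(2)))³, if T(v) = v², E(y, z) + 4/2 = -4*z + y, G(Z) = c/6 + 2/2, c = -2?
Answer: 7529536/729 ≈ 10329.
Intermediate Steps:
G(Z) = ⅔ (G(Z) = -2/6 + 2/2 = -2*⅙ + 2*(½) = -⅓ + 1 = ⅔)
E(y, z) = -2 + y - 4*z (E(y, z) = -2 + (-4*z + y) = -2 + (y - 4*z) = -2 + y - 4*z)
T(E(0, G(2)))³ = ((-2 + 0 - 4*⅔)²)³ = ((-2 + 0 - 8/3)²)³ = ((-14/3)²)³ = (196/9)³ = 7529536/729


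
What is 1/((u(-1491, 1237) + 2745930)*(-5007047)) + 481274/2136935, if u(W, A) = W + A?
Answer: 6616424420272578593/29378002797865143820 ≈ 0.22522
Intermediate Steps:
u(W, A) = A + W
1/((u(-1491, 1237) + 2745930)*(-5007047)) + 481274/2136935 = 1/(((1237 - 1491) + 2745930)*(-5007047)) + 481274/2136935 = -1/5007047/(-254 + 2745930) + 481274*(1/2136935) = -1/5007047/2745676 + 481274/2136935 = (1/2745676)*(-1/5007047) + 481274/2136935 = -1/13747728778772 + 481274/2136935 = 6616424420272578593/29378002797865143820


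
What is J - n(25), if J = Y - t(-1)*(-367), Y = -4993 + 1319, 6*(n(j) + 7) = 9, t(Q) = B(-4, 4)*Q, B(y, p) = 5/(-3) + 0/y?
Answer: -18341/6 ≈ -3056.8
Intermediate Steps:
B(y, p) = -5/3 (B(y, p) = 5*(-⅓) + 0 = -5/3 + 0 = -5/3)
t(Q) = -5*Q/3
n(j) = -11/2 (n(j) = -7 + (⅙)*9 = -7 + 3/2 = -11/2)
Y = -3674
J = -9187/3 (J = -3674 - (-5/3*(-1))*(-367) = -3674 - 5*(-367)/3 = -3674 - 1*(-1835/3) = -3674 + 1835/3 = -9187/3 ≈ -3062.3)
J - n(25) = -9187/3 - 1*(-11/2) = -9187/3 + 11/2 = -18341/6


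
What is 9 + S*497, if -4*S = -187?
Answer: 92975/4 ≈ 23244.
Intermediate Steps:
S = 187/4 (S = -¼*(-187) = 187/4 ≈ 46.750)
9 + S*497 = 9 + (187/4)*497 = 9 + 92939/4 = 92975/4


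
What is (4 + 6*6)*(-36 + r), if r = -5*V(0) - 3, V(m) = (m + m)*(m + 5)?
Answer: -1560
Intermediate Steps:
V(m) = 2*m*(5 + m) (V(m) = (2*m)*(5 + m) = 2*m*(5 + m))
r = -3 (r = -10*0*(5 + 0) - 3 = -10*0*5 - 3 = -5*0 - 3 = 0 - 3 = -3)
(4 + 6*6)*(-36 + r) = (4 + 6*6)*(-36 - 3) = (4 + 36)*(-39) = 40*(-39) = -1560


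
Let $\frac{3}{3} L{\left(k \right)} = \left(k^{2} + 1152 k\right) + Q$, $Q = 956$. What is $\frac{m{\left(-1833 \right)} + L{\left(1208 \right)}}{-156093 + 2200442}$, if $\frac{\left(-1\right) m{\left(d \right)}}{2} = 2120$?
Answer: $\frac{2847596}{2044349} \approx 1.3929$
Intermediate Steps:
$m{\left(d \right)} = -4240$ ($m{\left(d \right)} = \left(-2\right) 2120 = -4240$)
$L{\left(k \right)} = 956 + k^{2} + 1152 k$ ($L{\left(k \right)} = \left(k^{2} + 1152 k\right) + 956 = 956 + k^{2} + 1152 k$)
$\frac{m{\left(-1833 \right)} + L{\left(1208 \right)}}{-156093 + 2200442} = \frac{-4240 + \left(956 + 1208^{2} + 1152 \cdot 1208\right)}{-156093 + 2200442} = \frac{-4240 + \left(956 + 1459264 + 1391616\right)}{2044349} = \left(-4240 + 2851836\right) \frac{1}{2044349} = 2847596 \cdot \frac{1}{2044349} = \frac{2847596}{2044349}$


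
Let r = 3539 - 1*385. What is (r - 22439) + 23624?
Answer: 4339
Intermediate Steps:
r = 3154 (r = 3539 - 385 = 3154)
(r - 22439) + 23624 = (3154 - 22439) + 23624 = -19285 + 23624 = 4339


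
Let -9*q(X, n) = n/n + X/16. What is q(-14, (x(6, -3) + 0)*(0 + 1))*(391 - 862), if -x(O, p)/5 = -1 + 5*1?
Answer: 157/24 ≈ 6.5417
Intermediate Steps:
x(O, p) = -20 (x(O, p) = -5*(-1 + 5*1) = -5*(-1 + 5) = -5*4 = -20)
q(X, n) = -1/9 - X/144 (q(X, n) = -(n/n + X/16)/9 = -(1 + X*(1/16))/9 = -(1 + X/16)/9 = -1/9 - X/144)
q(-14, (x(6, -3) + 0)*(0 + 1))*(391 - 862) = (-1/9 - 1/144*(-14))*(391 - 862) = (-1/9 + 7/72)*(-471) = -1/72*(-471) = 157/24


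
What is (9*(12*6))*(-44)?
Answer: -28512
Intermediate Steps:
(9*(12*6))*(-44) = (9*72)*(-44) = 648*(-44) = -28512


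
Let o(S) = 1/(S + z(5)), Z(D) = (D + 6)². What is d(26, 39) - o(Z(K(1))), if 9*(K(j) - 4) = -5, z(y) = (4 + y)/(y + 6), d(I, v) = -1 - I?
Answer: -2166399/80204 ≈ -27.011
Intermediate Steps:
z(y) = (4 + y)/(6 + y)
K(j) = 31/9 (K(j) = 4 + (⅑)*(-5) = 4 - 5/9 = 31/9)
Z(D) = (6 + D)²
o(S) = 1/(9/11 + S) (o(S) = 1/(S + (4 + 5)/(6 + 5)) = 1/(S + 9/11) = 1/(9/11 + S))
d(26, 39) - o(Z(K(1))) = (-1 - 1*26) - 11/(9 + 11*(6 + 31/9)²) = (-1 - 26) - 11/(9 + 11*(85/9)²) = -27 - 11/(9 + 11*(7225/81)) = -27 - 11/(9 + 79475/81) = -27 - 11/80204/81 = -27 - 11*81/80204 = -27 - 1*891/80204 = -27 - 891/80204 = -2166399/80204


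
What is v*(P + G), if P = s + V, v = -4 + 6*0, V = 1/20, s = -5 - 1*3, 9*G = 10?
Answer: 1231/45 ≈ 27.356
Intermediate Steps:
G = 10/9 (G = (⅑)*10 = 10/9 ≈ 1.1111)
s = -8 (s = -5 - 3 = -8)
V = 1/20 ≈ 0.050000
v = -4 (v = -4 + 0 = -4)
P = -159/20 (P = -8 + 1/20 = -159/20 ≈ -7.9500)
v*(P + G) = -4*(-159/20 + 10/9) = -4*(-1231/180) = 1231/45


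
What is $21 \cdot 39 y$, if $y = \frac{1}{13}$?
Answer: $63$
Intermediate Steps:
$y = \frac{1}{13} \approx 0.076923$
$21 \cdot 39 y = 21 \cdot 39 \cdot \frac{1}{13} = 819 \cdot \frac{1}{13} = 63$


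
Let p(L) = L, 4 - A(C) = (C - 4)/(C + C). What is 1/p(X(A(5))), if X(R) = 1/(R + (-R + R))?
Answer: 39/10 ≈ 3.9000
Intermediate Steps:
A(C) = 4 - (-4 + C)/(2*C) (A(C) = 4 - (C - 4)/(C + C) = 4 - (-4 + C)/(2*C))
X(R) = 1/R (X(R) = 1/(R + 0) = 1/R)
1/p(X(A(5))) = 1/(1/(7/2 + 2/5)) = 1/(1/(39/10)) = 1/(10/39) = 39/10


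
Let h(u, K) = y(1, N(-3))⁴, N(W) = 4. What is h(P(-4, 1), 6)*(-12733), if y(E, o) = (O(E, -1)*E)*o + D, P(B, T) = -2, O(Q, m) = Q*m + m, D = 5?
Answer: -1031373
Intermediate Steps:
O(Q, m) = m + Q*m
y(E, o) = 5 + E*o*(-1 - E) (y(E, o) = ((-(1 + E))*E)*o + 5 = ((-1 - E)*E)*o + 5 = (E*(-1 - E))*o + 5 = E*o*(-1 - E) + 5 = 5 + E*o*(-1 - E))
h(u, K) = 81 (h(u, K) = (5 - 1*1*4*(1 + 1))⁴ = (5 - 1*1*4*2)⁴ = (5 - 8)⁴ = (-3)⁴ = 81)
h(P(-4, 1), 6)*(-12733) = 81*(-12733) = -1031373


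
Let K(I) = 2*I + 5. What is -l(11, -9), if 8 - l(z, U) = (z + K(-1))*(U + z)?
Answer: 20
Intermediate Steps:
K(I) = 5 + 2*I
l(z, U) = 8 - (3 + z)*(U + z) (l(z, U) = 8 - (z + (5 + 2*(-1)))*(U + z) = 8 - (z + (5 - 2))*(U + z) = 8 - (z + 3)*(U + z) = 8 - (3 + z)*(U + z))
-l(11, -9) = -(8 - 1*11² - 3*(-9) - 3*11 - 1*(-9)*11) = -(8 - 1*121 + 27 - 33 + 99) = -(8 - 121 + 27 - 33 + 99) = -1*(-20) = 20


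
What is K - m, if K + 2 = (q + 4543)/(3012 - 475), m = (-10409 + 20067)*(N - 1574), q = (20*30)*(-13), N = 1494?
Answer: 1960179349/2537 ≈ 7.7264e+5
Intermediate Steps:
q = -7800 (q = 600*(-13) = -7800)
m = -772640 (m = (-10409 + 20067)*(1494 - 1574) = 9658*(-80) = -772640)
K = -8331/2537 (K = -2 + (-7800 + 4543)/(3012 - 475) = -2 - 3257/2537 = -8331/2537 ≈ -3.2838)
K - m = -8331/2537 - 1*(-772640) = -8331/2537 + 772640 = 1960179349/2537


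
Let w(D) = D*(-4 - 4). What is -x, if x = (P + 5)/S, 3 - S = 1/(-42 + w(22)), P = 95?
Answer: -4360/131 ≈ -33.282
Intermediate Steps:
w(D) = -8*D (w(D) = D*(-8) = -8*D)
S = 655/218 (S = 3 - 1/(-42 - 8*22) = 3 - 1/(-42 - 176) = 3 - 1/(-218) = 3 - 1*(-1/218) = 3 + 1/218 = 655/218 ≈ 3.0046)
x = 4360/131 (x = (95 + 5)/(655/218) = (218/655)*100 = 4360/131 ≈ 33.282)
-x = -1*4360/131 = -4360/131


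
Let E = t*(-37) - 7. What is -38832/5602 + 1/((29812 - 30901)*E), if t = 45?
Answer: -35352805327/5100083208 ≈ -6.9318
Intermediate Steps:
E = -1672 (E = 45*(-37) - 7 = -1665 - 7 = -1672)
-38832/5602 + 1/((29812 - 30901)*E) = -38832/5602 + 1/((29812 - 30901)*(-1672)) = -38832*1/5602 - 1/1672/(-1089) = -19416/2801 - 1/1089*(-1/1672) = -19416/2801 + 1/1820808 = -35352805327/5100083208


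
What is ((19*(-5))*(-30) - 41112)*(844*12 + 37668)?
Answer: -1828770552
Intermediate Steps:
((19*(-5))*(-30) - 41112)*(844*12 + 37668) = (-95*(-30) - 41112)*(10128 + 37668) = (2850 - 41112)*47796 = -38262*47796 = -1828770552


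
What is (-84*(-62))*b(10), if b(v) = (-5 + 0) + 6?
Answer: 5208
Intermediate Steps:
b(v) = 1 (b(v) = -5 + 6 = 1)
(-84*(-62))*b(10) = -84*(-62)*1 = 5208*1 = 5208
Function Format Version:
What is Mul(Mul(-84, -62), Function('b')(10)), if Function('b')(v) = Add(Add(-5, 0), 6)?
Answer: 5208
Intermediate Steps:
Function('b')(v) = 1 (Function('b')(v) = Add(-5, 6) = 1)
Mul(Mul(-84, -62), Function('b')(10)) = Mul(Mul(-84, -62), 1) = Mul(5208, 1) = 5208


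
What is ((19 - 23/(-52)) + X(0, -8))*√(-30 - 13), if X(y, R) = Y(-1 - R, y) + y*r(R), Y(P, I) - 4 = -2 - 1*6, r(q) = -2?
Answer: 803*I*√43/52 ≈ 101.26*I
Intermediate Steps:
Y(P, I) = -4 (Y(P, I) = 4 + (-2 - 1*6) = 4 + (-2 - 6) = 4 - 8 = -4)
X(y, R) = -4 - 2*y (X(y, R) = -4 + y*(-2) = -4 - 2*y)
((19 - 23/(-52)) + X(0, -8))*√(-30 - 13) = ((19 - 23/(-52)) + (-4 - 2*0))*√(-30 - 13) = ((19 - 23*(-1)/52) + (-4 + 0))*√(-43) = ((19 - 1*(-23/52)) - 4)*(I*√43) = ((19 + 23/52) - 4)*(I*√43) = (1011/52 - 4)*(I*√43) = 803*(I*√43)/52 = 803*I*√43/52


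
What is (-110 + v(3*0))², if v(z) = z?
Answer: 12100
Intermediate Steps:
(-110 + v(3*0))² = (-110 + 3*0)² = (-110 + 0)² = (-110)² = 12100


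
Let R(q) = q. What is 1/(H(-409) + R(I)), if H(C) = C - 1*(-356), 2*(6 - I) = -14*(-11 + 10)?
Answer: -1/54 ≈ -0.018519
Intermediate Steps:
I = -1 (I = 6 - (-7)*(-11 + 10) = 6 - (-7)*(-1) = 6 - ½*14 = 6 - 7 = -1)
H(C) = 356 + C (H(C) = C + 356 = 356 + C)
1/(H(-409) + R(I)) = 1/((356 - 409) - 1) = 1/(-53 - 1) = 1/(-54) = -1/54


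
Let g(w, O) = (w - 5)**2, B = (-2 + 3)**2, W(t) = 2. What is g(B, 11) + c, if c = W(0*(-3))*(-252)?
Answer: -488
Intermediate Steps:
B = 1 (B = 1**2 = 1)
g(w, O) = (-5 + w)**2
c = -504 (c = 2*(-252) = -504)
g(B, 11) + c = (-5 + 1)**2 - 504 = (-4)**2 - 504 = 16 - 504 = -488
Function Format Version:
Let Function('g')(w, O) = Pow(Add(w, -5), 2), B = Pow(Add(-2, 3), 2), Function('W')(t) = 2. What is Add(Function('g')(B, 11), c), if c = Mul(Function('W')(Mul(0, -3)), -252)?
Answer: -488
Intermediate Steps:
B = 1 (B = Pow(1, 2) = 1)
Function('g')(w, O) = Pow(Add(-5, w), 2)
c = -504 (c = Mul(2, -252) = -504)
Add(Function('g')(B, 11), c) = Add(Pow(Add(-5, 1), 2), -504) = Add(Pow(-4, 2), -504) = Add(16, -504) = -488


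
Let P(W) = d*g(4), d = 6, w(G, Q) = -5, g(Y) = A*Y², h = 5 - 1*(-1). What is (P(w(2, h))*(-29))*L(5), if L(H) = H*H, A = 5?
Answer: -348000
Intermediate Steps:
h = 6 (h = 5 + 1 = 6)
g(Y) = 5*Y²
L(H) = H²
P(W) = 480 (P(W) = 6*(5*4²) = 6*(5*16) = 6*80 = 480)
(P(w(2, h))*(-29))*L(5) = (480*(-29))*5² = -13920*25 = -348000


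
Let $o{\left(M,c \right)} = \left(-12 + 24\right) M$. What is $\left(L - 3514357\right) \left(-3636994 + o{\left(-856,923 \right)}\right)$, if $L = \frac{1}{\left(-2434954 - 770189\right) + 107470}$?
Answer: $\frac{39705336865190989692}{3097673} \approx 1.2818 \cdot 10^{13}$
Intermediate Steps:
$L = - \frac{1}{3097673}$ ($L = \frac{1}{-3205143 + 107470} = \frac{1}{-3097673} = - \frac{1}{3097673} \approx -3.2282 \cdot 10^{-7}$)
$o{\left(M,c \right)} = 12 M$
$\left(L - 3514357\right) \left(-3636994 + o{\left(-856,923 \right)}\right) = \left(- \frac{1}{3097673} - 3514357\right) \left(-3636994 + 12 \left(-856\right)\right) = - \frac{10886328791262 \left(-3636994 - 10272\right)}{3097673} = \left(- \frac{10886328791262}{3097673}\right) \left(-3647266\right) = \frac{39705336865190989692}{3097673}$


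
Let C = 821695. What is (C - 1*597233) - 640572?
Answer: -416110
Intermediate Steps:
(C - 1*597233) - 640572 = (821695 - 1*597233) - 640572 = (821695 - 597233) - 640572 = 224462 - 640572 = -416110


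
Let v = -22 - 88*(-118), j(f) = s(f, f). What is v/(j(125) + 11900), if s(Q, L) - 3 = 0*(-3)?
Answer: 10362/11903 ≈ 0.87054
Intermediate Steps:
s(Q, L) = 3 (s(Q, L) = 3 + 0*(-3) = 3 + 0 = 3)
j(f) = 3
v = 10362 (v = -22 + 10384 = 10362)
v/(j(125) + 11900) = 10362/(3 + 11900) = 10362/11903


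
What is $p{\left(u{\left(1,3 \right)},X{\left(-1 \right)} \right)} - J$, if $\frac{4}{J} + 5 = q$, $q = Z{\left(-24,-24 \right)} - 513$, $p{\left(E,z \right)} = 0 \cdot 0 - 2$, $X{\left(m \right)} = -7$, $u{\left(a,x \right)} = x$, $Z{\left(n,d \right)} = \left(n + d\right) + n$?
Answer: $- \frac{588}{295} \approx -1.9932$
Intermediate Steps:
$Z{\left(n,d \right)} = d + 2 n$ ($Z{\left(n,d \right)} = \left(d + n\right) + n = d + 2 n$)
$p{\left(E,z \right)} = -2$ ($p{\left(E,z \right)} = 0 - 2 = -2$)
$q = -585$ ($q = \left(-24 + 2 \left(-24\right)\right) - 513 = \left(-24 - 48\right) - 513 = -72 - 513 = -585$)
$J = - \frac{2}{295}$ ($J = \frac{4}{-5 - 585} = \frac{4}{-590} = 4 \left(- \frac{1}{590}\right) = - \frac{2}{295} \approx -0.0067797$)
$p{\left(u{\left(1,3 \right)},X{\left(-1 \right)} \right)} - J = -2 - - \frac{2}{295} = -2 + \frac{2}{295} = - \frac{588}{295}$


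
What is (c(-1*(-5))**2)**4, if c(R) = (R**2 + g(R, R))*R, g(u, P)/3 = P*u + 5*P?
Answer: 343608915805816650390625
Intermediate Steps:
g(u, P) = 15*P + 3*P*u (g(u, P) = 3*(P*u + 5*P) = 3*(5*P + P*u) = 15*P + 3*P*u)
c(R) = R*(R**2 + 3*R*(5 + R)) (c(R) = (R**2 + 3*R*(5 + R))*R = R*(R**2 + 3*R*(5 + R)))
(c(-1*(-5))**2)**4 = (((-1*(-5))**2*(15 + 4*(-1*(-5))))**2)**4 = ((5**2*(15 + 4*5))**2)**4 = ((25*(15 + 20))**2)**4 = ((25*35)**2)**4 = (875**2)**4 = 765625**4 = 343608915805816650390625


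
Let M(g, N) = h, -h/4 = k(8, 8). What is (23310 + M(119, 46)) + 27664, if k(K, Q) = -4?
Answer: 50990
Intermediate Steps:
h = 16 (h = -4*(-4) = 16)
M(g, N) = 16
(23310 + M(119, 46)) + 27664 = (23310 + 16) + 27664 = 23326 + 27664 = 50990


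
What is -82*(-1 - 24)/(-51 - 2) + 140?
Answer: 5370/53 ≈ 101.32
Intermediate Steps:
-82*(-1 - 24)/(-51 - 2) + 140 = -(-2050)/(-53) + 140 = -(-2050)*(-1)/53 + 140 = -82*25/53 + 140 = -2050/53 + 140 = 5370/53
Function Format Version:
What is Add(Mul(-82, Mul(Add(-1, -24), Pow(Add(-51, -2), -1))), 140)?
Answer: Rational(5370, 53) ≈ 101.32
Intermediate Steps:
Add(Mul(-82, Mul(Add(-1, -24), Pow(Add(-51, -2), -1))), 140) = Add(Mul(-82, Mul(-25, Pow(-53, -1))), 140) = Add(Mul(-82, Mul(-25, Rational(-1, 53))), 140) = Add(Mul(-82, Rational(25, 53)), 140) = Add(Rational(-2050, 53), 140) = Rational(5370, 53)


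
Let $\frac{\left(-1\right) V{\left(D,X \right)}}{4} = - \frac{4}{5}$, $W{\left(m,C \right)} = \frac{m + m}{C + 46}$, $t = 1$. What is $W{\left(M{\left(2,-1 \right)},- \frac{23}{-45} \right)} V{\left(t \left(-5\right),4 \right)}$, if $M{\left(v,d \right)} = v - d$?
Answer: $\frac{864}{2093} \approx 0.4128$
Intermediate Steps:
$W{\left(m,C \right)} = \frac{2 m}{46 + C}$
$V{\left(D,X \right)} = \frac{16}{5}$ ($V{\left(D,X \right)} = - 4 \left(- \frac{4}{5}\right) = - 4 \left(\left(-4\right) \frac{1}{5}\right) = \left(-4\right) \left(- \frac{4}{5}\right) = \frac{16}{5}$)
$W{\left(M{\left(2,-1 \right)},- \frac{23}{-45} \right)} V{\left(t \left(-5\right),4 \right)} = \frac{2 \left(2 - -1\right)}{46 - \frac{23}{-45}} \cdot \frac{16}{5} = \frac{2 \left(2 + 1\right)}{46 - - \frac{23}{45}} \cdot \frac{16}{5} = 2 \cdot 3 \frac{1}{46 + \frac{23}{45}} \cdot \frac{16}{5} = 2 \cdot 3 \frac{1}{\frac{2093}{45}} \cdot \frac{16}{5} = 2 \cdot 3 \cdot \frac{45}{2093} \cdot \frac{16}{5} = \frac{270}{2093} \cdot \frac{16}{5} = \frac{864}{2093}$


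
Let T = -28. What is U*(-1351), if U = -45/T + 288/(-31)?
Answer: 1287117/124 ≈ 10380.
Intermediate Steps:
U = -6669/868 (U = -45/(-28) + 288/(-31) = -45*(-1/28) + 288*(-1/31) = 45/28 - 288/31 = -6669/868 ≈ -7.6832)
U*(-1351) = -6669/868*(-1351) = 1287117/124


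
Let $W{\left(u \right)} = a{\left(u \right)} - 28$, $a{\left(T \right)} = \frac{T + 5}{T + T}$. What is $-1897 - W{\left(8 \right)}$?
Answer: $- \frac{29917}{16} \approx -1869.8$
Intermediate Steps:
$a{\left(T \right)} = \frac{5 + T}{2 T}$
$W{\left(u \right)} = -28 + \frac{5 + u}{2 u}$ ($W{\left(u \right)} = \frac{5 + u}{2 u} - 28 = -28 + \frac{5 + u}{2 u}$)
$-1897 - W{\left(8 \right)} = -1897 - \frac{5 \left(1 - 88\right)}{2 \cdot 8} = -1897 - \frac{5}{2} \cdot \frac{1}{8} \left(1 - 88\right) = -1897 - \frac{5}{2} \cdot \frac{1}{8} \left(-87\right) = -1897 - - \frac{435}{16} = -1897 + \frac{435}{16} = - \frac{29917}{16}$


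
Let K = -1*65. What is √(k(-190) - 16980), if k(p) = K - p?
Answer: I*√16855 ≈ 129.83*I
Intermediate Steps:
K = -65
k(p) = -65 - p
√(k(-190) - 16980) = √((-65 - 1*(-190)) - 16980) = √((-65 + 190) - 16980) = √(125 - 16980) = √(-16855) = I*√16855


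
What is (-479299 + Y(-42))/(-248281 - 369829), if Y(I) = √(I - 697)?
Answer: 479299/618110 - I*√739/618110 ≈ 0.77543 - 4.398e-5*I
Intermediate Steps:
Y(I) = √(-697 + I)
(-479299 + Y(-42))/(-248281 - 369829) = (-479299 + √(-697 - 42))/(-248281 - 369829) = (-479299 + √(-739))/(-618110) = (-479299 + I*√739)*(-1/618110) = 479299/618110 - I*√739/618110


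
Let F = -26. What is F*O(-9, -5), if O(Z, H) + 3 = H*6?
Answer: 858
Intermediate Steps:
O(Z, H) = -3 + 6*H (O(Z, H) = -3 + H*6 = -3 + 6*H)
F*O(-9, -5) = -26*(-3 + 6*(-5)) = -26*(-3 - 30) = -26*(-33) = 858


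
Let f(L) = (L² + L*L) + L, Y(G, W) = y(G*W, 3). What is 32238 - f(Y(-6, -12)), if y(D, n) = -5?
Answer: 32193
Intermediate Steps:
Y(G, W) = -5
f(L) = L + 2*L² (f(L) = (L² + L²) + L = 2*L² + L = L + 2*L²)
32238 - f(Y(-6, -12)) = 32238 - (-5)*(1 + 2*(-5)) = 32238 - (-5)*(1 - 10) = 32238 - (-5)*(-9) = 32238 - 1*45 = 32238 - 45 = 32193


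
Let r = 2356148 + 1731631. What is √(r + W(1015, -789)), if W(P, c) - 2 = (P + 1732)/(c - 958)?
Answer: 2*√3118984900755/1747 ≈ 2021.8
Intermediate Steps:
r = 4087779
W(P, c) = 2 + (1732 + P)/(-958 + c) (W(P, c) = 2 + (P + 1732)/(c - 958) = 2 + (1732 + P)/(-958 + c))
√(r + W(1015, -789)) = √(4087779 + (-184 + 1015 + 2*(-789))/(-958 - 789)) = √(4087779 + (-184 + 1015 - 1578)/(-1747)) = √(4087779 - 1/1747*(-747)) = √(4087779 + 747/1747) = √(7141350660/1747) = 2*√3118984900755/1747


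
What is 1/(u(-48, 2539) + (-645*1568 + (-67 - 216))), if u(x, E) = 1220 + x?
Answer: -1/1010471 ≈ -9.8964e-7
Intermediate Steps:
1/(u(-48, 2539) + (-645*1568 + (-67 - 216))) = 1/((1220 - 48) + (-645*1568 + (-67 - 216))) = 1/(1172 + (-1011360 - 283)) = 1/(1172 - 1011643) = 1/(-1010471) = -1/1010471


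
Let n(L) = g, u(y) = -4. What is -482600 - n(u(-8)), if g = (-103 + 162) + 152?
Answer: -482811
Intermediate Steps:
g = 211 (g = 59 + 152 = 211)
n(L) = 211
-482600 - n(u(-8)) = -482600 - 1*211 = -482600 - 211 = -482811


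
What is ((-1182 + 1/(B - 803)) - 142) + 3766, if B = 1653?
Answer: 2075701/850 ≈ 2442.0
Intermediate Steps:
((-1182 + 1/(B - 803)) - 142) + 3766 = ((-1182 + 1/(1653 - 803)) - 142) + 3766 = ((-1182 + 1/850) - 142) + 3766 = (-1004699/850 - 142) + 3766 = -1125399/850 + 3766 = 2075701/850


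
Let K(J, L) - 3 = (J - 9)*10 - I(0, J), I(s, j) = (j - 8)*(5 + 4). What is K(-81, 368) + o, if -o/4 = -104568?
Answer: 418176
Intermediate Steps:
o = 418272 (o = -4*(-104568) = 418272)
I(s, j) = -72 + 9*j (I(s, j) = (-8 + j)*9 = -72 + 9*j)
K(J, L) = -15 + J (K(J, L) = 3 + ((J - 9)*10 - (-72 + 9*J)) = 3 + ((-9 + J)*10 + (72 - 9*J)) = 3 + ((-90 + 10*J) + (72 - 9*J)) = 3 + (-18 + J) = -15 + J)
K(-81, 368) + o = (-15 - 81) + 418272 = -96 + 418272 = 418176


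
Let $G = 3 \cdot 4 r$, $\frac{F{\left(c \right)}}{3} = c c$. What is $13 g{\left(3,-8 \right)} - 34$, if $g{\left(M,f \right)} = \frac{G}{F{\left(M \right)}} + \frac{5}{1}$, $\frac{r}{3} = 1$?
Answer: $\frac{145}{3} \approx 48.333$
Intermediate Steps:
$r = 3$ ($r = 3 \cdot 1 = 3$)
$F{\left(c \right)} = 3 c^{2}$ ($F{\left(c \right)} = 3 c c = 3 c^{2}$)
$G = 36$ ($G = 3 \cdot 4 \cdot 3 = 12 \cdot 3 = 36$)
$g{\left(M,f \right)} = 5 + \frac{12}{M^{2}}$ ($g{\left(M,f \right)} = \frac{36}{3 M^{2}} + \frac{5}{1} = 36 \frac{1}{3 M^{2}} + 5 \cdot 1 = \frac{12}{M^{2}} + 5 = 5 + \frac{12}{M^{2}}$)
$13 g{\left(3,-8 \right)} - 34 = 13 \left(5 + \frac{12}{9}\right) - 34 = 13 \left(5 + 12 \cdot \frac{1}{9}\right) - 34 = 13 \left(5 + \frac{4}{3}\right) - 34 = 13 \cdot \frac{19}{3} - 34 = \frac{247}{3} - 34 = \frac{145}{3}$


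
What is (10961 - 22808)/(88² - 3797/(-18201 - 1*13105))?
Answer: -123627394/80812487 ≈ -1.5298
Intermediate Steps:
(10961 - 22808)/(88² - 3797/(-18201 - 1*13105)) = -11847/(7744 - 3797/(-18201 - 13105)) = -11847/(7744 - 3797/(-31306)) = -11847/(7744 - 3797*(-1/31306)) = -11847/(7744 + 3797/31306) = -11847/242437461/31306 = -11847*31306/242437461 = -123627394/80812487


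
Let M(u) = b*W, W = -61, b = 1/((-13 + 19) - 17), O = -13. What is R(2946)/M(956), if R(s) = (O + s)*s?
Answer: 95046798/61 ≈ 1.5581e+6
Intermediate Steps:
b = -1/11 (b = 1/(6 - 17) = 1/(-11) = -1/11 ≈ -0.090909)
M(u) = 61/11 (M(u) = -1/11*(-61) = 61/11)
R(s) = s*(-13 + s) (R(s) = (-13 + s)*s = s*(-13 + s))
R(2946)/M(956) = (2946*(-13 + 2946))/(61/11) = (2946*2933)*(11/61) = 8640618*(11/61) = 95046798/61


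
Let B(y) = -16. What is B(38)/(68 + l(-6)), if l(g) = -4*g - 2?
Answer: -8/45 ≈ -0.17778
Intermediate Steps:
l(g) = -2 - 4*g
B(38)/(68 + l(-6)) = -16/(68 + (-2 - 4*(-6))) = -16/(68 + (-2 + 24)) = -16/(68 + 22) = -16/90 = (1/90)*(-16) = -8/45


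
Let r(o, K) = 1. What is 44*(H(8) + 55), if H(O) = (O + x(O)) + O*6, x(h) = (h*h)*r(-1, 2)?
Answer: 7700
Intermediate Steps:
x(h) = h**2 (x(h) = (h*h)*1 = h**2*1 = h**2)
H(O) = O**2 + 7*O (H(O) = (O + O**2) + O*6 = (O + O**2) + 6*O = O**2 + 7*O)
44*(H(8) + 55) = 44*(8*(7 + 8) + 55) = 44*(8*15 + 55) = 44*(120 + 55) = 44*175 = 7700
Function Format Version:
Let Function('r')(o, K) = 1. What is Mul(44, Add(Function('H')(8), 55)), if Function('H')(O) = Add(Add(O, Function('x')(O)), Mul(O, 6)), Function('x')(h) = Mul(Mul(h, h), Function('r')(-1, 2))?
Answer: 7700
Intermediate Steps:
Function('x')(h) = Pow(h, 2) (Function('x')(h) = Mul(Mul(h, h), 1) = Mul(Pow(h, 2), 1) = Pow(h, 2))
Function('H')(O) = Add(Pow(O, 2), Mul(7, O)) (Function('H')(O) = Add(Add(O, Pow(O, 2)), Mul(O, 6)) = Add(Add(O, Pow(O, 2)), Mul(6, O)) = Add(Pow(O, 2), Mul(7, O)))
Mul(44, Add(Function('H')(8), 55)) = Mul(44, Add(Mul(8, Add(7, 8)), 55)) = Mul(44, Add(Mul(8, 15), 55)) = Mul(44, Add(120, 55)) = Mul(44, 175) = 7700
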